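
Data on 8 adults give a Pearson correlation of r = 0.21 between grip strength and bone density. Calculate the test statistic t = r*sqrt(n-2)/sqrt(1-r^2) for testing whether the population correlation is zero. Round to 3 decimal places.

t = r·√(n−2) / √(1−r²) with r = 0.21, n = 8
  = 0.21·√6 / √(1 − 0.0441)
  = 0.21·2.449490 / 0.977701
  = 0.514393 / 0.977701 = 0.526

0.526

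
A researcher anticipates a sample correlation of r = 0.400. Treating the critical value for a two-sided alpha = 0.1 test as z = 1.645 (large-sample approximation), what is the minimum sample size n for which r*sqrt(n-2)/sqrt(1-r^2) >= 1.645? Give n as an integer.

Need r·√(n−2)/√(1−r²) ≥ 1.645
√(n−2) ≥ 1.645·√(1−0.160000) / 0.400 = 1.645·0.916515 / 0.400 = 3.7692
n−2 ≥ 14.2069  ⇒  n ≥ 16.2069
Smallest integer n = 17

17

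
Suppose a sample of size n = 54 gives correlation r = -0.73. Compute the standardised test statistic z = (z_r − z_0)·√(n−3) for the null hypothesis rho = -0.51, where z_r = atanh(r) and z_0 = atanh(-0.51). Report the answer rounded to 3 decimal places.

Fisher z: atanh(-0.73) = -0.928727, atanh(-0.51) = -0.562730
z = (z_r − z_0)·√(n−3) = (-0.928727 − (-0.562730))·√51 = -0.365997 · 7.141428 = -2.614

-2.614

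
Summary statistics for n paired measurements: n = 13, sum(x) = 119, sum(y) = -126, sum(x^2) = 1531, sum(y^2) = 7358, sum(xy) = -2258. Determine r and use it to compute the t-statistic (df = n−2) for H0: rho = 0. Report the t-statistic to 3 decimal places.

-3.001

Numerator: nΣxy − (Σx)(Σy) = 13·(-2258) − (119)(-126) = -14360
Denominator: √[(nΣx²−(Σx)²)(nΣy²−(Σy)²)]
  nΣx²−(Σx)² = 13·1531 − 14161 = 5742;  nΣy²−(Σy)² = 13·7358 − 15876 = 79778
  √(5742·79778) = √458085276 = 21402.9268
r = -14360 / 21402.9268 = -0.6709
t = r·√(n−2)/√(1−r²) = -0.6709·√11 / √(1−0.450107) = -2.225124 / 0.741548 = -3.001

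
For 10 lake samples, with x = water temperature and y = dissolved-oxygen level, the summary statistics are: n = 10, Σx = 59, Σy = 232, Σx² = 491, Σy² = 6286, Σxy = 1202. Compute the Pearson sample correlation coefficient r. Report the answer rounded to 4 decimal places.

Numerator: nΣxy − (Σx)(Σy) = 10·1202 − (59)(232) = -1668
Denominator: √[(nΣx²−(Σx)²)(nΣy²−(Σy)²)]
  nΣx²−(Σx)² = 10·491 − 3481 = 1429;  nΣy²−(Σy)² = 10·6286 − 53824 = 9036
  √(1429·9036) = √12912444 = 3593.3889
r = -1668 / 3593.3889 = -0.4642

-0.4642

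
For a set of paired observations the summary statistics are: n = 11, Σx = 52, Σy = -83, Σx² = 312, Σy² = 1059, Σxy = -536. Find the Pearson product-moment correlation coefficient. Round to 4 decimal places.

-0.8488

Numerator: nΣxy − (Σx)(Σy) = 11·(-536) − (52)(-83) = -1580
Denominator: √[(nΣx²−(Σx)²)(nΣy²−(Σy)²)]
  nΣx²−(Σx)² = 11·312 − 2704 = 728;  nΣy²−(Σy)² = 11·1059 − 6889 = 4760
  √(728·4760) = √3465280 = 1861.5263
r = -1580 / 1861.5263 = -0.8488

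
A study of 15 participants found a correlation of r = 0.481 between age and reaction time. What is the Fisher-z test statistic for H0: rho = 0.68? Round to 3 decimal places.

z_r = atanh(0.481) = 0.524284,  z_0 = atanh(0.68) = 0.829114
SE = 1/√(n−3) = 1/√12 = 0.288675
z = (z_r − z_0)/SE = (0.524284 − 0.829114) / 0.288675 = -0.304830 / 0.288675 = -1.056

-1.056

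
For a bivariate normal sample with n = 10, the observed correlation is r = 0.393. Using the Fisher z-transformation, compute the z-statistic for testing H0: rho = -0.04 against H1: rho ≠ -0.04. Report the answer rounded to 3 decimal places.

1.205

Fisher z: atanh(0.393) = 0.415343, atanh(-0.04) = -0.040021
z = (z_r − z_0)·√(n−3) = (0.415343 − (-0.040021))·√7 = 0.455364 · 2.645751 = 1.205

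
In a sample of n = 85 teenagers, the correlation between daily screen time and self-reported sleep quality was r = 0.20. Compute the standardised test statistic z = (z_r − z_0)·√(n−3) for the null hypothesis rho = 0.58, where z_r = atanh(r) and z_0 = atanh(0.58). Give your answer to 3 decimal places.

Fisher z: atanh(0.20) = 0.202733, atanh(0.58) = 0.662463
z = (z_r − z_0)·√(n−3) = (0.202733 − 0.662463)·√82 = -0.459730 · 9.055385 = -4.163

-4.163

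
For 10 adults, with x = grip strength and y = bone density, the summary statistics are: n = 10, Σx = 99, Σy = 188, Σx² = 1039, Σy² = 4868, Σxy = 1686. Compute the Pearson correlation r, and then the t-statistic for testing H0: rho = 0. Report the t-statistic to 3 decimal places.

Numerator: nΣxy − (Σx)(Σy) = 10·1686 − (99)(188) = -1752
Denominator: √[(nΣx²−(Σx)²)(nΣy²−(Σy)²)]
  nΣx²−(Σx)² = 10·1039 − 9801 = 589;  nΣy²−(Σy)² = 10·4868 − 35344 = 13336
  √(589·13336) = √7854904 = 2802.6602
r = -1752 / 2802.6602 = -0.6251
t = r·√(n−2)/√(1−r²) = -0.6251·√8 / √(1−0.390750) = -1.768050 / 0.780545 = -2.265

-2.265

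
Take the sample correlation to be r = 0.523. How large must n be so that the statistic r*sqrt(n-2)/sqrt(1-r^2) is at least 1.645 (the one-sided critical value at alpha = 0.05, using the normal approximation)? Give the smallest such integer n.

10

r√(n−2)/√(1−r²) ≥ 1.645  ⇔  n−2 ≥ (1.645)²·(1−r²)/r²
(1−r²)/r² = (1−0.273529)/0.273529 = 2.6559
n ≥ 2 + 2.706025·2.6559 = 2 + 7.1869 = 9.1869
⌈9.1869⌉ = 10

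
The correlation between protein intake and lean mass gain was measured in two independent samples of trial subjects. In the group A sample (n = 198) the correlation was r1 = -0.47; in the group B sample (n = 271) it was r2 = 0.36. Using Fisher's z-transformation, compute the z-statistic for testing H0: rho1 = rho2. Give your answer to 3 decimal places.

-9.423

Fisher z-transforms: z1 = atanh(-0.47) = -0.510070, z2 = atanh(0.36) = 0.376886; difference d = -0.886956
Var(d) = 1/195 + 1/268 = 0.0051282 + 0.0037313 = 0.0088595
z = d/√Var(d) = -0.886956 / √0.0088595 = -0.886956 / 0.094125 = -9.423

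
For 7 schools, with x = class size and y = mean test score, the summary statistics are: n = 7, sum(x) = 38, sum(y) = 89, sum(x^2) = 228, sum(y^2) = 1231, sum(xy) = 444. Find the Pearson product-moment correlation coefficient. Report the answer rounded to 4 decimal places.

Numerator: nΣxy − (Σx)(Σy) = 7·444 − (38)(89) = -274
Denominator: √[(nΣx²−(Σx)²)(nΣy²−(Σy)²)]
  nΣx²−(Σx)² = 7·228 − 1444 = 152;  nΣy²−(Σy)² = 7·1231 − 7921 = 696
  √(152·696) = √105792 = 325.2568
r = -274 / 325.2568 = -0.8424

-0.8424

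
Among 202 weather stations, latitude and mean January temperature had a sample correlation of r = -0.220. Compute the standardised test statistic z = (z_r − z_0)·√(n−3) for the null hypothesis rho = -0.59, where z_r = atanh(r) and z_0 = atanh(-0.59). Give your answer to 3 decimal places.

z_r = atanh(-0.220) = -0.223656,  z_0 = atanh(-0.59) = -0.677666
SE = 1/√(n−3) = 1/√199 = 0.070888
z = (z_r − z_0)/SE = (-0.223656 − (-0.677666)) / 0.070888 = 0.454010 / 0.070888 = 6.405

6.405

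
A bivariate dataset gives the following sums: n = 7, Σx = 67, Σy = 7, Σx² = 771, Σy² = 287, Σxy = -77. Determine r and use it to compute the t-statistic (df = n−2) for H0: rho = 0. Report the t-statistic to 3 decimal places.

-2.579

S_xy = nΣxy − ΣxΣy = 7·(-77) − 67·7 = -539 − 469 = -1008
S_xx = nΣx² − (Σx)² = 7·771 − 67² = 5397 − 4489 = 908
S_yy = nΣy² − (Σy)² = 7·287 − 7² = 2009 − 49 = 1960
r = S_xy / √(S_xx·S_yy) = -1008 / √(908·1960) = -1008 / √1779680 = -1008 / 1334.0465 = -0.7556
t = r·√(n−2)/√(1−r²) = -0.7556·√5 / √(1−0.570931) = -1.689573 / 0.655034 = -2.579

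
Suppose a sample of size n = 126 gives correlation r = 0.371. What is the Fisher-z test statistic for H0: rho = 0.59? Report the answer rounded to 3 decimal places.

-3.195

z_r = atanh(0.371) = 0.389582,  z_0 = atanh(0.59) = 0.677666
SE = 1/√(n−3) = 1/√123 = 0.090167
z = (z_r − z_0)/SE = (0.389582 − 0.677666) / 0.090167 = -0.288084 / 0.090167 = -3.195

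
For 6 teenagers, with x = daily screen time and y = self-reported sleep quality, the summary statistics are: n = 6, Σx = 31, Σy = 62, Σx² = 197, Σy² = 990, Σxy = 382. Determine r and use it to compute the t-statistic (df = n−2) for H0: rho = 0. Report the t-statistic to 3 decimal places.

1.295

S_xy = nΣxy − ΣxΣy = 6·382 − 31·62 = 2292 − 1922 = 370
S_xx = nΣx² − (Σx)² = 6·197 − 31² = 1182 − 961 = 221
S_yy = nΣy² − (Σy)² = 6·990 − 62² = 5940 − 3844 = 2096
r = S_xy / √(S_xx·S_yy) = 370 / √(221·2096) = 370 / √463216 = 370 / 680.5997 = 0.5436
t = r·√(n−2)/√(1−r²) = 0.5436·√4 / √(1−0.295501) = 1.087200 / 0.839344 = 1.295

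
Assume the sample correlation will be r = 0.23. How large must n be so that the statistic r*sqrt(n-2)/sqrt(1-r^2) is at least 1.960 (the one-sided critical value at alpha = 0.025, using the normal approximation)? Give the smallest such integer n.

71

Need r·√(n−2)/√(1−r²) ≥ 1.960
√(n−2) ≥ 1.960·√(1−0.0529) / 0.23 = 1.960·0.973191 / 0.23 = 8.2933
n−2 ≥ 68.7788  ⇒  n ≥ 70.7788
Smallest integer n = 71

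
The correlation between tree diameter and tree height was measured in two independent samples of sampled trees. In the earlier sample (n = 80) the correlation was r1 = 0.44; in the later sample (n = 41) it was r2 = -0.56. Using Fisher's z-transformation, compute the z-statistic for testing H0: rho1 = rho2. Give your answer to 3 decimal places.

5.574

z1 = atanh(0.44) = 0.472231,  z2 = atanh(-0.56) = -0.632833
SE = √(1/(n1−3) + 1/(n2−3)) = √(1/77 + 1/38) = √(0.0129870 + 0.0263158) = √0.0393028 = 0.198249
z = (z1 − z2)/SE = (0.472231 − (-0.632833)) / 0.198249 = 1.105064 / 0.198249 = 5.574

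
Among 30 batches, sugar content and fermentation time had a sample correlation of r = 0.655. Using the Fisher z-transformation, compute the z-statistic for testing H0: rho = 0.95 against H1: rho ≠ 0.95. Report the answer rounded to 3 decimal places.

-5.444

Fisher z: atanh(0.655) = 0.784006, atanh(0.95) = 1.831781
z = (z_r − z_0)·√(n−3) = (0.784006 − 1.831781)·√27 = -1.047775 · 5.196152 = -5.444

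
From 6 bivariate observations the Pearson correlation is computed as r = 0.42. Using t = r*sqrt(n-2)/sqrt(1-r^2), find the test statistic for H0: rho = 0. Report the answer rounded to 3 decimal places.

1 − r² = 1 − 0.1764 = 0.8236;  √(1−r²) = 0.907524
√(n−2) = √4 = 2.000000
t = r·√(n−2)/√(1−r²) = 0.42 · 2.000000 / 0.907524 = 0.926

0.926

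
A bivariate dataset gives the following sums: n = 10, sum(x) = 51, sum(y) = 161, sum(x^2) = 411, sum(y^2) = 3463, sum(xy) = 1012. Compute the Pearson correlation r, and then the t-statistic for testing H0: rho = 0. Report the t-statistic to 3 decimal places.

1.752

S_xy = nΣxy − ΣxΣy = 10·1012 − 51·161 = 10120 − 8211 = 1909
S_xx = nΣx² − (Σx)² = 10·411 − 51² = 4110 − 2601 = 1509
S_yy = nΣy² − (Σy)² = 10·3463 − 161² = 34630 − 25921 = 8709
r = S_xy / √(S_xx·S_yy) = 1909 / √(1509·8709) = 1909 / √13141881 = 1909 / 3625.1732 = 0.5266
t = r·√(n−2)/√(1−r²) = 0.5266·√8 / √(1−0.277308) = 1.489450 / 0.850113 = 1.752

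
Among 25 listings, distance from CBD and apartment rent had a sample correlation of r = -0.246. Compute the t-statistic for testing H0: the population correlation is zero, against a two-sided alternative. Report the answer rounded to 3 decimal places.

1 − r² = 1 − 0.060516 = 0.939484;  √(1−r²) = 0.969270
√(n−2) = √23 = 4.795832
t = r·√(n−2)/√(1−r²) = -0.246 · 4.795832 / 0.969270 = -1.217

-1.217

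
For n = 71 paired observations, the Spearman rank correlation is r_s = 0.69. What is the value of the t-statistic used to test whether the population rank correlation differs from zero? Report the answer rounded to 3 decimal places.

7.919

t = r_s·√(n−2) / √(1−r_s²) with r_s = 0.69, n = 71
  = 0.69·√69 / √(1 − 0.4761)
  = 0.69·8.306624 / 0.723809
  = 5.731571 / 0.723809 = 7.919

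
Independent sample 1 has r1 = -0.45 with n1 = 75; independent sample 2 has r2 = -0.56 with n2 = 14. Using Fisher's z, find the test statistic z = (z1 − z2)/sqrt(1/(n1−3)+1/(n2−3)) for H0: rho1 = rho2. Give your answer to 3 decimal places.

z1 = atanh(-0.45) = -0.484700,  z2 = atanh(-0.56) = -0.632833
SE = √(1/(n1−3) + 1/(n2−3)) = √(1/72 + 1/11) = √(0.0138889 + 0.0909091) = √0.1047980 = 0.323725
z = (z1 − z2)/SE = (-0.484700 − (-0.632833)) / 0.323725 = 0.148133 / 0.323725 = 0.458

0.458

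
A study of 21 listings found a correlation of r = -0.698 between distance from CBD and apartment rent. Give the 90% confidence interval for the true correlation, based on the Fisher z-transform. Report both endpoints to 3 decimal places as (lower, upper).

(-0.849, -0.443)

Fisher z: z_r = atanh(r) = ½·ln((1+(-0.698))/(1−(-0.698))) = -0.863390
SE(z) = 1/√(n−3) = 1/√18 = 0.235702
90% ⇒ z* = 1.645; margin = 1.645·0.235702 = 0.387730
CI on z-scale: (-1.251120, -0.475660)
Back-transform: tanh(-1.251120) = -0.848597, tanh(-0.475660) = -0.442761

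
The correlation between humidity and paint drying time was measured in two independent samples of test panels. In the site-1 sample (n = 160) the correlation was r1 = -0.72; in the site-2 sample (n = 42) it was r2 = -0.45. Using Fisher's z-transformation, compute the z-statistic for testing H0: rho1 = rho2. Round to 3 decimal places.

z1 = atanh(-0.72) = -0.907645,  z2 = atanh(-0.45) = -0.484700
SE = √(1/(n1−3) + 1/(n2−3)) = √(1/157 + 1/39) = √(0.0063694 + 0.0256410) = √0.0320104 = 0.178915
z = (z1 − z2)/SE = (-0.907645 − (-0.484700)) / 0.178915 = -0.422945 / 0.178915 = -2.364

-2.364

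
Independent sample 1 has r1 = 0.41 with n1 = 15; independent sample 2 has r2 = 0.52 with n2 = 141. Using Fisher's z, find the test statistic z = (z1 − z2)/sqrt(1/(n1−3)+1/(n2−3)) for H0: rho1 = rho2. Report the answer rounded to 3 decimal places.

Fisher z-transforms: z1 = atanh(0.41) = 0.435611, z2 = atanh(0.52) = 0.576340; difference d = -0.140729
Var(d) = 1/12 + 1/138 = 0.0833333 + 0.0072464 = 0.0905797
z = d/√Var(d) = -0.140729 / √0.0905797 = -0.140729 / 0.300965 = -0.468

-0.468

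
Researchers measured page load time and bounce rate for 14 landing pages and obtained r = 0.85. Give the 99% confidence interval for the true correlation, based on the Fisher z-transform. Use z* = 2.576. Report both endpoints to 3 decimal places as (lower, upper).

(0.446, 0.966)

z_r = atanh(0.85) = 1.256153;  SE = 1/√(n−3) = 1/√11 = 0.301511
z-limits: 1.256153 ± 2.576·0.301511 = 1.256153 ± 0.776692 = [0.479461, 2.032845]
ρ-limits: (tanh 0.479461, tanh 2.032845) = (0.446, 0.966)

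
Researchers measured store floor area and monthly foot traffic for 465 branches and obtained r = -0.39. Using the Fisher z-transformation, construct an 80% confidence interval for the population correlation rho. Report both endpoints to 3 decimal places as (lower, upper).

z_r = atanh(-0.39) = -0.411800;  SE = 1/√(n−3) = 1/√462 = 0.046524
z-limits: -0.411800 ± 1.282·0.046524 = -0.411800 ± 0.059644 = [-0.471444, -0.352156]
ρ-limits: (tanh -0.471444, tanh -0.352156) = (-0.439, -0.338)

(-0.439, -0.338)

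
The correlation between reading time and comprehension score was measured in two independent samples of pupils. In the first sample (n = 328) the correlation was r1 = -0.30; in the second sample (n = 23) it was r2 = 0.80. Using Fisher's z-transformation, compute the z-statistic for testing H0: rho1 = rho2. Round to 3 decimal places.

Fisher z-transforms: z1 = atanh(-0.30) = -0.309520, z2 = atanh(0.80) = 1.098612; difference d = -1.408132
Var(d) = 1/325 + 1/20 = 0.0030769 + 0.0500000 = 0.0530769
z = d/√Var(d) = -1.408132 / √0.0530769 = -1.408132 / 0.230384 = -6.112

-6.112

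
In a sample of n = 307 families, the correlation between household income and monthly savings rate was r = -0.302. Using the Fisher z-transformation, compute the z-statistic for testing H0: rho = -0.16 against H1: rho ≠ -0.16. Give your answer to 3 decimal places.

Fisher z: atanh(-0.302) = -0.311719, atanh(-0.16) = -0.161387
z = (z_r − z_0)·√(n−3) = (-0.311719 − (-0.161387))·√304 = -0.150332 · 17.435596 = -2.621

-2.621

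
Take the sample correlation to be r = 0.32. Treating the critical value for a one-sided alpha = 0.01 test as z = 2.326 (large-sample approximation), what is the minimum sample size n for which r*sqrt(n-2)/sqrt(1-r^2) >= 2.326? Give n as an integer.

50

Need r·√(n−2)/√(1−r²) ≥ 2.326
√(n−2) ≥ 2.326·√(1−0.1024) / 0.32 = 2.326·0.947418 / 0.32 = 6.8865
n−2 ≥ 47.4239  ⇒  n ≥ 49.4239
Smallest integer n = 50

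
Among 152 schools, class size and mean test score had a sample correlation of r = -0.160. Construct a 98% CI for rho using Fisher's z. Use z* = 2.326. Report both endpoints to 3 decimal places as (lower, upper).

(-0.338, 0.029)

Fisher z: z_r = atanh(r) = ½·ln((1+(-0.160))/(1−(-0.160))) = -0.161387
SE(z) = 1/√(n−3) = 1/√149 = 0.081923
98% ⇒ z* = 2.326; margin = 2.326·0.081923 = 0.190553
CI on z-scale: (-0.351940, 0.029166)
Back-transform: tanh(-0.351940) = -0.338095, tanh(0.029166) = 0.029158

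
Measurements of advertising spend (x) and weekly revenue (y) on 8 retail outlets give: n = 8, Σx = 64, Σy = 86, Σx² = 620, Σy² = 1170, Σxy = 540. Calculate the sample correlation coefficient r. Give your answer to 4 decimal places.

-0.9089

Numerator: nΣxy − (Σx)(Σy) = 8·540 − (64)(86) = -1184
Denominator: √[(nΣx²−(Σx)²)(nΣy²−(Σy)²)]
  nΣx²−(Σx)² = 8·620 − 4096 = 864;  nΣy²−(Σy)² = 8·1170 − 7396 = 1964
  √(864·1964) = √1696896 = 1302.6496
r = -1184 / 1302.6496 = -0.9089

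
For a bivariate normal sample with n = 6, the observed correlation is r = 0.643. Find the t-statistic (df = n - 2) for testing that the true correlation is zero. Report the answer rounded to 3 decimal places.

t = r·√(n−2) / √(1−r²) with r = 0.643, n = 6
  = 0.643·√4 / √(1 − 0.413449)
  = 0.643·2.000000 / 0.765866
  = 1.286000 / 0.765866 = 1.679

1.679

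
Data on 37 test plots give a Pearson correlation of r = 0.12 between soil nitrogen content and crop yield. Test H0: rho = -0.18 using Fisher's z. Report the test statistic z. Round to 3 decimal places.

1.764

Fisher z: atanh(0.12) = 0.120581, atanh(-0.18) = -0.181983
z = (z_r − z_0)·√(n−3) = (0.120581 − (-0.181983))·√34 = 0.302564 · 5.830952 = 1.764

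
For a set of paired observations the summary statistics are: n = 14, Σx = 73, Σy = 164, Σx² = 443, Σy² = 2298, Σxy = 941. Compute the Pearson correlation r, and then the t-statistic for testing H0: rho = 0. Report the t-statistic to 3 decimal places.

S_xy = nΣxy − ΣxΣy = 14·941 − 73·164 = 13174 − 11972 = 1202
S_xx = nΣx² − (Σx)² = 14·443 − 73² = 6202 − 5329 = 873
S_yy = nΣy² − (Σy)² = 14·2298 − 164² = 32172 − 26896 = 5276
r = S_xy / √(S_xx·S_yy) = 1202 / √(873·5276) = 1202 / √4605948 = 1202 / 2146.1472 = 0.5601
t = r·√(n−2)/√(1−r²) = 0.5601·√12 / √(1−0.313712) = 1.940243 / 0.828425 = 2.342

2.342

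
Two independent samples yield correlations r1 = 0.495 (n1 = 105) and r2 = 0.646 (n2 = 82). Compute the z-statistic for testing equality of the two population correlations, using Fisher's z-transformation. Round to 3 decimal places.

z1 = atanh(0.495) = 0.542662,  z2 = atanh(0.646) = 0.768403
SE = √(1/(n1−3) + 1/(n2−3)) = √(1/102 + 1/79) = √(0.0098039 + 0.0126582) = √0.0224621 = 0.149874
z = (z1 − z2)/SE = (0.542662 − 0.768403) / 0.149874 = -0.225741 / 0.149874 = -1.506

-1.506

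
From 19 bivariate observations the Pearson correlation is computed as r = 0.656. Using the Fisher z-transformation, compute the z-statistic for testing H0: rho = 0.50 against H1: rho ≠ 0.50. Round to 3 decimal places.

z_r = atanh(0.656) = 0.785759,  z_0 = atanh(0.50) = 0.549306
SE = 1/√(n−3) = 1/√16 = 0.250000
z = (z_r − z_0)/SE = (0.785759 − 0.549306) / 0.250000 = 0.236453 / 0.250000 = 0.946

0.946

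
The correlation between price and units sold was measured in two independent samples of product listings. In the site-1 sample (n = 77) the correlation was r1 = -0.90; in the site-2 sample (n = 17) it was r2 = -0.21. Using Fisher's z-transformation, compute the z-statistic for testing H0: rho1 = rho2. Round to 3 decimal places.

z1 = atanh(-0.90) = -1.472219,  z2 = atanh(-0.21) = -0.213171
SE = √(1/(n1−3) + 1/(n2−3)) = √(1/74 + 1/14) = √(0.0135135 + 0.0714286) = √0.0849421 = 0.291448
z = (z1 − z2)/SE = (-1.472219 − (-0.213171)) / 0.291448 = -1.259048 / 0.291448 = -4.320

-4.320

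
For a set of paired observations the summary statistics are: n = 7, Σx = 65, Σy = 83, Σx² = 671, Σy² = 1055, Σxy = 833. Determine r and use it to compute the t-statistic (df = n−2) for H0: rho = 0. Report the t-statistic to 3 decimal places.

4.647

S_xy = nΣxy − ΣxΣy = 7·833 − 65·83 = 5831 − 5395 = 436
S_xx = nΣx² − (Σx)² = 7·671 − 65² = 4697 − 4225 = 472
S_yy = nΣy² − (Σy)² = 7·1055 − 83² = 7385 − 6889 = 496
r = S_xy / √(S_xx·S_yy) = 436 / √(472·496) = 436 / √234112 = 436 / 483.8512 = 0.9011
t = r·√(n−2)/√(1−r²) = 0.9011·√5 / √(1−0.811981) = 2.014921 / 0.433612 = 4.647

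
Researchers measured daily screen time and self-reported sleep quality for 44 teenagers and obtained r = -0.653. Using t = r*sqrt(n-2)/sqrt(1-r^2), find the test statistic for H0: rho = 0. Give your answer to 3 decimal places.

t = r·√(n−2) / √(1−r²) with r = -0.653, n = 44
  = -0.653·√42 / √(1 − 0.426409)
  = -0.653·6.480741 / 0.757358
  = -4.231924 / 0.757358 = -5.588

-5.588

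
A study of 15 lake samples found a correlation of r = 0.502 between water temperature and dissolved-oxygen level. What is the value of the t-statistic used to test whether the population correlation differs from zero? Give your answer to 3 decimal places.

t = r·√(n−2) / √(1−r²) with r = 0.502, n = 15
  = 0.502·√13 / √(1 − 0.252004)
  = 0.502·3.605551 / 0.864868
  = 1.809987 / 0.864868 = 2.093

2.093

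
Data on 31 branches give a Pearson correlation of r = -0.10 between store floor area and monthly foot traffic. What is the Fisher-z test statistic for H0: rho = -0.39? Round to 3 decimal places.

Fisher z: atanh(-0.10) = -0.100335, atanh(-0.39) = -0.411800
z = (z_r − z_0)·√(n−3) = (-0.100335 − (-0.411800))·√28 = 0.311465 · 5.291503 = 1.648

1.648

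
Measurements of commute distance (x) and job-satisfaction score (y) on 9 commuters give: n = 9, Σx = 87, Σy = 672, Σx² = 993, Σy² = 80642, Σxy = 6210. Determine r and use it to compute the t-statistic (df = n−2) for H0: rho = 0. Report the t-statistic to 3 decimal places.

Numerator: nΣxy − (Σx)(Σy) = 9·6210 − (87)(672) = -2574
Denominator: √[(nΣx²−(Σx)²)(nΣy²−(Σy)²)]
  nΣx²−(Σx)² = 9·993 − 7569 = 1368;  nΣy²−(Σy)² = 9·80642 − 451584 = 274194
  √(1368·274194) = √375097392 = 19367.4312
r = -2574 / 19367.4312 = -0.1329
t = r·√(n−2)/√(1−r²) = -0.1329·√7 / √(1−0.017662) = -0.351620 / 0.991130 = -0.355

-0.355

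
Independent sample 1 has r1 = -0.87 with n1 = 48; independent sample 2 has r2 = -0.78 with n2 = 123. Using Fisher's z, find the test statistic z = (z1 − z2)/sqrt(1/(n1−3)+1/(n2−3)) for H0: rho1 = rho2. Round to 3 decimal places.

-1.646

z1 = atanh(-0.87) = -1.333080,  z2 = atanh(-0.78) = -1.045371
SE = √(1/(n1−3) + 1/(n2−3)) = √(1/45 + 1/120) = √(0.0222222 + 0.0083333) = √0.0305555 = 0.174801
z = (z1 − z2)/SE = (-1.333080 − (-1.045371)) / 0.174801 = -0.287709 / 0.174801 = -1.646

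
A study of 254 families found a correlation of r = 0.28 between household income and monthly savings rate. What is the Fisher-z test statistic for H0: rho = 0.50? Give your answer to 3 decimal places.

-4.145

Fisher z: atanh(0.28) = 0.287682, atanh(0.50) = 0.549306
z = (z_r − z_0)·√(n−3) = (0.287682 − 0.549306)·√251 = -0.261624 · 15.842980 = -4.145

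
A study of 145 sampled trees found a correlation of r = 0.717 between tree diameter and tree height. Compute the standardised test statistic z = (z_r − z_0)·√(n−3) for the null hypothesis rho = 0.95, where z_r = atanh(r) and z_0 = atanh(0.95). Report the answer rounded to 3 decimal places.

-11.086

z_r = atanh(0.717) = 0.901443,  z_0 = atanh(0.95) = 1.831781
SE = 1/√(n−3) = 1/√142 = 0.083918
z = (z_r − z_0)/SE = (0.901443 − 1.831781) / 0.083918 = -0.930338 / 0.083918 = -11.086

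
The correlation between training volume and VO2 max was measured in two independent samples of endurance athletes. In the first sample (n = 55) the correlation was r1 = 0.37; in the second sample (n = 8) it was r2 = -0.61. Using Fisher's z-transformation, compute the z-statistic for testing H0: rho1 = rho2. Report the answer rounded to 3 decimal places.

2.344

Fisher z-transforms: z1 = atanh(0.37) = 0.388423, z2 = atanh(-0.61) = -0.708921; difference d = 1.097344
Var(d) = 1/52 + 1/5 = 0.0192308 + 0.2000000 = 0.2192308
z = d/√Var(d) = 1.097344 / √0.2192308 = 1.097344 / 0.468221 = 2.344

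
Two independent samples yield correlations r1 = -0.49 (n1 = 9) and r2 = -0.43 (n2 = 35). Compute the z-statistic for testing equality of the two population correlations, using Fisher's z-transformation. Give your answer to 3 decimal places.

-0.171

Fisher z-transforms: z1 = atanh(-0.49) = -0.536060, z2 = atanh(-0.43) = -0.459897; difference d = -0.076163
Var(d) = 1/6 + 1/32 = 0.1666667 + 0.0312500 = 0.1979167
z = d/√Var(d) = -0.076163 / √0.1979167 = -0.076163 / 0.444878 = -0.171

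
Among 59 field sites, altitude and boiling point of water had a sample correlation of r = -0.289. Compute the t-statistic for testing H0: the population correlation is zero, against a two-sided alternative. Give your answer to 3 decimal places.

1 − r² = 1 − 0.083521 = 0.916479;  √(1−r²) = 0.957329
√(n−2) = √57 = 7.549834
t = r·√(n−2)/√(1−r²) = -0.289 · 7.549834 / 0.957329 = -2.279

-2.279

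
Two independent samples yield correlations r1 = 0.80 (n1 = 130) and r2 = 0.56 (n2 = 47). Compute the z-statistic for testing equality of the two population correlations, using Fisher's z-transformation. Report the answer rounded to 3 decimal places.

2.663

z1 = atanh(0.80) = 1.098612,  z2 = atanh(0.56) = 0.632833
SE = √(1/(n1−3) + 1/(n2−3)) = √(1/127 + 1/44) = √(0.0078740 + 0.0227273) = √0.0306013 = 0.174932
z = (z1 − z2)/SE = (1.098612 − 0.632833) / 0.174932 = 0.465779 / 0.174932 = 2.663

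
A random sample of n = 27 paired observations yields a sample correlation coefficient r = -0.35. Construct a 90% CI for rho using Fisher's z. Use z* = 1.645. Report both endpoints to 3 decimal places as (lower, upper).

(-0.605, -0.030)

Fisher z: z_r = atanh(r) = ½·ln((1+(-0.35))/(1−(-0.35))) = -0.365444
SE(z) = 1/√(n−3) = 1/√24 = 0.204124
90% ⇒ z* = 1.645; margin = 1.645·0.204124 = 0.335784
CI on z-scale: (-0.701228, -0.029660)
Back-transform: tanh(-0.701228) = -0.605147, tanh(-0.029660) = -0.029651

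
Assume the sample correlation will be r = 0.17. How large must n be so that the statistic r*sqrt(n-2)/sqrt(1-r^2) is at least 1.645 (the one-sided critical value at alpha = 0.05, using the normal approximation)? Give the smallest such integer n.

93

r√(n−2)/√(1−r²) ≥ 1.645  ⇔  n−2 ≥ (1.645)²·(1−r²)/r²
(1−r²)/r² = (1−0.0289)/0.0289 = 33.6021
n ≥ 2 + 2.706025·33.6021 = 2 + 90.9281 = 92.9281
⌈92.9281⌉ = 93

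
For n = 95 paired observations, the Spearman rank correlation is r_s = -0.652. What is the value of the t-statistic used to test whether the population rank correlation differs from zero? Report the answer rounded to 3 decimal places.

-8.293

t = r_s·√(n−2) / √(1−r_s²) with r_s = -0.652, n = 95
  = -0.652·√93 / √(1 − 0.425104)
  = -0.652·9.643651 / 0.758219
  = -6.287660 / 0.758219 = -8.293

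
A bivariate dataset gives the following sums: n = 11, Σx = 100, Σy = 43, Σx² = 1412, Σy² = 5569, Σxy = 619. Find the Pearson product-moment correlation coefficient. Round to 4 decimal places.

0.1384

S_xy = nΣxy − ΣxΣy = 11·619 − 100·43 = 6809 − 4300 = 2509
S_xx = nΣx² − (Σx)² = 11·1412 − 100² = 15532 − 10000 = 5532
S_yy = nΣy² − (Σy)² = 11·5569 − 43² = 61259 − 1849 = 59410
r = S_xy / √(S_xx·S_yy) = 2509 / √(5532·59410) = 2509 / √328656120 = 2509 / 18128.8753 = 0.1384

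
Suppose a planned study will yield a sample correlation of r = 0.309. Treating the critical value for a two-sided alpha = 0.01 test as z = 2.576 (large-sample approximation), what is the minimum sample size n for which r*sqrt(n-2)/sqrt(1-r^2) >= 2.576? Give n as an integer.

65

r√(n−2)/√(1−r²) ≥ 2.576  ⇔  n−2 ≥ (2.576)²·(1−r²)/r²
(1−r²)/r² = (1−0.095481)/0.095481 = 9.4733
n ≥ 2 + 6.635776·9.4733 = 2 + 62.8627 = 64.8627
⌈64.8627⌉ = 65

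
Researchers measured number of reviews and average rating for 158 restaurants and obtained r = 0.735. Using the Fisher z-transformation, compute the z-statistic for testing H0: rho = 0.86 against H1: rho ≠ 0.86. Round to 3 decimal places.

Fisher z: atanh(0.735) = 0.939516, atanh(0.86) = 1.293345
z = (z_r − z_0)·√(n−3) = (0.939516 − 1.293345)·√155 = -0.353829 · 12.449900 = -4.405

-4.405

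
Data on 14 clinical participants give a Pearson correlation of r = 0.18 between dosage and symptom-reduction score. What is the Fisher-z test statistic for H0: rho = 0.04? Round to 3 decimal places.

z_r = atanh(0.18) = 0.181983,  z_0 = atanh(0.04) = 0.040021
SE = 1/√(n−3) = 1/√11 = 0.301511
z = (z_r − z_0)/SE = (0.181983 − 0.040021) / 0.301511 = 0.141962 / 0.301511 = 0.471

0.471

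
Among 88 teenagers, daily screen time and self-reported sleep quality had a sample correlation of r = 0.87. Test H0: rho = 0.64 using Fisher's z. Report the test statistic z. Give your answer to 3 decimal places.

5.300

Fisher z: atanh(0.87) = 1.333080, atanh(0.64) = 0.758174
z = (z_r − z_0)·√(n−3) = (1.333080 − 0.758174)·√85 = 0.574906 · 9.219544 = 5.300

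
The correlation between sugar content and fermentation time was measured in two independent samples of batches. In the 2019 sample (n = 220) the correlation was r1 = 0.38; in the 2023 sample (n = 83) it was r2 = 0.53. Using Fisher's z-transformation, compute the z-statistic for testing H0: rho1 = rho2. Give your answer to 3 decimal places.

-1.453

Fisher z-transforms: z1 = atanh(0.38) = 0.400060, z2 = atanh(0.53) = 0.590145; difference d = -0.190085
Var(d) = 1/217 + 1/80 = 0.0046083 + 0.0125000 = 0.0171083
z = d/√Var(d) = -0.190085 / √0.0171083 = -0.190085 / 0.130799 = -1.453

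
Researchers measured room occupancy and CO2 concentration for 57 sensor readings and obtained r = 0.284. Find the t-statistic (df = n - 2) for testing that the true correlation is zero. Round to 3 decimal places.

t = r·√(n−2) / √(1−r²) with r = 0.284, n = 57
  = 0.284·√55 / √(1 − 0.080656)
  = 0.284·7.416198 / 0.958824
  = 2.106200 / 0.958824 = 2.197

2.197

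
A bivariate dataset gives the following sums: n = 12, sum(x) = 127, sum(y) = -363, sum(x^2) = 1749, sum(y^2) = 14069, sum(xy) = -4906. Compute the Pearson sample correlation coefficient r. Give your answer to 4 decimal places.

Numerator: nΣxy − (Σx)(Σy) = 12·(-4906) − (127)(-363) = -12771
Denominator: √[(nΣx²−(Σx)²)(nΣy²−(Σy)²)]
  nΣx²−(Σx)² = 12·1749 − 16129 = 4859;  nΣy²−(Σy)² = 12·14069 − 131769 = 37059
  √(4859·37059) = √180069681 = 13419.0045
r = -12771 / 13419.0045 = -0.9517

-0.9517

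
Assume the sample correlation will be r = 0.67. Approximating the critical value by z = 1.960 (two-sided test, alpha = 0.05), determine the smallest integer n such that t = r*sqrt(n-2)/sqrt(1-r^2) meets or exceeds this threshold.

r√(n−2)/√(1−r²) ≥ 1.960  ⇔  n−2 ≥ (1.960)²·(1−r²)/r²
(1−r²)/r² = (1−0.4489)/0.4489 = 1.2277
n ≥ 2 + 3.8416·1.2277 = 2 + 4.7163 = 6.7163
⌈6.7163⌉ = 7

7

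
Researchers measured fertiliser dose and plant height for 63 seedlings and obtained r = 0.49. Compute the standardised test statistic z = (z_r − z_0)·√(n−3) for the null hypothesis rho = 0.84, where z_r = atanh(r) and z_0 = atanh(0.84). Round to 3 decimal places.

z_r = atanh(0.49) = 0.536060,  z_0 = atanh(0.84) = 1.221174
SE = 1/√(n−3) = 1/√60 = 0.129099
z = (z_r − z_0)/SE = (0.536060 − 1.221174) / 0.129099 = -0.685114 / 0.129099 = -5.307

-5.307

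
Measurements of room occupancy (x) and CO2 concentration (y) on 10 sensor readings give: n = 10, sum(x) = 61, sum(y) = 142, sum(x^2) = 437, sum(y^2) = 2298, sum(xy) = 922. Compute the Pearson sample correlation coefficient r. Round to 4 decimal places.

S_xy = nΣxy − ΣxΣy = 10·922 − 61·142 = 9220 − 8662 = 558
S_xx = nΣx² − (Σx)² = 10·437 − 61² = 4370 − 3721 = 649
S_yy = nΣy² − (Σy)² = 10·2298 − 142² = 22980 − 20164 = 2816
r = S_xy / √(S_xx·S_yy) = 558 / √(649·2816) = 558 / √1827584 = 558 / 1351.8817 = 0.4128

0.4128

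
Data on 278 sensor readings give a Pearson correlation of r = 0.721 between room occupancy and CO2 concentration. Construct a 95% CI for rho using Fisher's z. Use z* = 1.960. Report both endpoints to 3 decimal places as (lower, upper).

(0.659, 0.773)

z_r = atanh(0.721) = 0.909725;  SE = 1/√(n−3) = 1/√275 = 0.060302
z-limits: 0.909725 ± 1.960·0.060302 = 0.909725 ± 0.118192 = [0.791533, 1.027917]
ρ-limits: (tanh 0.791533, tanh 1.027917) = (0.659, 0.773)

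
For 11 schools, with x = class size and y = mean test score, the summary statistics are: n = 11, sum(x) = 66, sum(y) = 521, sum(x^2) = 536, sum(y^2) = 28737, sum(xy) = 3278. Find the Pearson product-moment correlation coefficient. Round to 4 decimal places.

0.2016

S_xy = nΣxy − ΣxΣy = 11·3278 − 66·521 = 36058 − 34386 = 1672
S_xx = nΣx² − (Σx)² = 11·536 − 66² = 5896 − 4356 = 1540
S_yy = nΣy² − (Σy)² = 11·28737 − 521² = 316107 − 271441 = 44666
r = S_xy / √(S_xx·S_yy) = 1672 / √(1540·44666) = 1672 / √68785640 = 1672 / 8293.7109 = 0.2016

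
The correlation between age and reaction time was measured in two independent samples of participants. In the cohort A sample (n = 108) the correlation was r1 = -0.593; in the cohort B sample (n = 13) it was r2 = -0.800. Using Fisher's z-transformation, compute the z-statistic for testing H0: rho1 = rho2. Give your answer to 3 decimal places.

1.258

Fisher z-transforms: z1 = atanh(-0.593) = -0.682281, z2 = atanh(-0.800) = -1.098612; difference d = 0.416331
Var(d) = 1/105 + 1/10 = 0.0095238 + 0.1000000 = 0.1095238
z = d/√Var(d) = 0.416331 / √0.1095238 = 0.416331 / 0.330944 = 1.258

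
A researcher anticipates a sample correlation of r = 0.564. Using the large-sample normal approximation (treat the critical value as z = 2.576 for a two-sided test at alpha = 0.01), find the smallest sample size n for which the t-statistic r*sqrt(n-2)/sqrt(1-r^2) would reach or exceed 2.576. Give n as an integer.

17

r√(n−2)/√(1−r²) ≥ 2.576  ⇔  n−2 ≥ (2.576)²·(1−r²)/r²
(1−r²)/r² = (1−0.318096)/0.318096 = 2.1437
n ≥ 2 + 6.635776·2.1437 = 2 + 14.2251 = 16.2251
⌈16.2251⌉ = 17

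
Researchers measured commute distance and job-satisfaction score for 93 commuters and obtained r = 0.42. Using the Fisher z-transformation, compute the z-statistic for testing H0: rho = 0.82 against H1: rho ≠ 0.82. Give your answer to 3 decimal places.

-6.727

Fisher z: atanh(0.42) = 0.447692, atanh(0.82) = 1.156817
z = (z_r − z_0)·√(n−3) = (0.447692 − 1.156817)·√90 = -0.709125 · 9.486833 = -6.727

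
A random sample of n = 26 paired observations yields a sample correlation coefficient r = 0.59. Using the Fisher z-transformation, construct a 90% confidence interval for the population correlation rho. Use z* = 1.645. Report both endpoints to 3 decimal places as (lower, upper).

z_r = atanh(0.59) = 0.677666;  SE = 1/√(n−3) = 1/√23 = 0.208514
z-limits: 0.677666 ± 1.645·0.208514 = 0.677666 ± 0.343006 = [0.334660, 1.020672]
ρ-limits: (tanh 0.334660, tanh 1.020672) = (0.323, 0.770)

(0.323, 0.770)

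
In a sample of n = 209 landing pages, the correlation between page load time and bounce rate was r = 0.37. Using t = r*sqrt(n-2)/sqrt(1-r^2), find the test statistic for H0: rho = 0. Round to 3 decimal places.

5.730

1 − r² = 1 − 0.1369 = 0.8631;  √(1−r²) = 0.929032
√(n−2) = √207 = 14.387495
t = r·√(n−2)/√(1−r²) = 0.37 · 14.387495 / 0.929032 = 5.730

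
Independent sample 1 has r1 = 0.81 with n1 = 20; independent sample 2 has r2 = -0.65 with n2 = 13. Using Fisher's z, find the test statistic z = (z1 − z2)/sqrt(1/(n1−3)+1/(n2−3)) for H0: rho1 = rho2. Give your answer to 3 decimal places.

4.773

z1 = atanh(0.81) = 1.127029,  z2 = atanh(-0.65) = -0.775299
SE = √(1/(n1−3) + 1/(n2−3)) = √(1/17 + 1/10) = √(0.0588235 + 0.1000000) = √0.1588235 = 0.398527
z = (z1 − z2)/SE = (1.127029 − (-0.775299)) / 0.398527 = 1.902328 / 0.398527 = 4.773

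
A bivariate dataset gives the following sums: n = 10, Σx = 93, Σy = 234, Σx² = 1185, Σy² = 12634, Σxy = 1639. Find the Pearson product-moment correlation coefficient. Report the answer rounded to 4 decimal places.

-0.3549

Numerator: nΣxy − (Σx)(Σy) = 10·1639 − (93)(234) = -5372
Denominator: √[(nΣx²−(Σx)²)(nΣy²−(Σy)²)]
  nΣx²−(Σx)² = 10·1185 − 8649 = 3201;  nΣy²−(Σy)² = 10·12634 − 54756 = 71584
  √(3201·71584) = √229140384 = 15137.3837
r = -5372 / 15137.3837 = -0.3549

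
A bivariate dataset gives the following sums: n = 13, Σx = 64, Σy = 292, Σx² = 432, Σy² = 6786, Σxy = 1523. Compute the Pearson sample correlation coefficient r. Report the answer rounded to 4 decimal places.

0.5243

S_xy = nΣxy − ΣxΣy = 13·1523 − 64·292 = 19799 − 18688 = 1111
S_xx = nΣx² − (Σx)² = 13·432 − 64² = 5616 − 4096 = 1520
S_yy = nΣy² − (Σy)² = 13·6786 − 292² = 88218 − 85264 = 2954
r = S_xy / √(S_xx·S_yy) = 1111 / √(1520·2954) = 1111 / √4490080 = 1111 / 2118.9809 = 0.5243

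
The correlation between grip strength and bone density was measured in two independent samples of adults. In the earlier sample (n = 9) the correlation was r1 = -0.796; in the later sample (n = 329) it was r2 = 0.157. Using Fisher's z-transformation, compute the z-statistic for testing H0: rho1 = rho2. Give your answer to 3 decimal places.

-3.024

Fisher z-transforms: z1 = atanh(-0.796) = -1.087599, z2 = atanh(0.157) = 0.158309; difference d = -1.245908
Var(d) = 1/6 + 1/326 = 0.1666667 + 0.0030675 = 0.1697342
z = d/√Var(d) = -1.245908 / √0.1697342 = -1.245908 / 0.411988 = -3.024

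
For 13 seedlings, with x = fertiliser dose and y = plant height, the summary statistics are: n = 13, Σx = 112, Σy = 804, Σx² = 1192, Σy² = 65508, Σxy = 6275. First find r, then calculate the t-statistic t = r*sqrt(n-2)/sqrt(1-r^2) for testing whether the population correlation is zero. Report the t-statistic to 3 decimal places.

S_xy = nΣxy − ΣxΣy = 13·6275 − 112·804 = 81575 − 90048 = -8473
S_xx = nΣx² − (Σx)² = 13·1192 − 112² = 15496 − 12544 = 2952
S_yy = nΣy² − (Σy)² = 13·65508 − 804² = 851604 − 646416 = 205188
r = S_xy / √(S_xx·S_yy) = -8473 / √(2952·205188) = -8473 / √605714976 = -8473 / 24611.2774 = -0.3443
t = r·√(n−2)/√(1−r²) = -0.3443·√11 / √(1−0.118542) = -1.141914 / 0.938860 = -1.216

-1.216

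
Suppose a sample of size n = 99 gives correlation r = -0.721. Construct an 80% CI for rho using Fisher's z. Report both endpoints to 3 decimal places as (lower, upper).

z_r = atanh(-0.721) = -0.909725;  SE = 1/√(n−3) = 1/√96 = 0.102062
z-limits: -0.909725 ± 1.282·0.102062 = -0.909725 ± 0.130843 = [-1.040568, -0.778882]
ρ-limits: (tanh -1.040568, tanh -0.778882) = (-0.778, -0.652)

(-0.778, -0.652)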